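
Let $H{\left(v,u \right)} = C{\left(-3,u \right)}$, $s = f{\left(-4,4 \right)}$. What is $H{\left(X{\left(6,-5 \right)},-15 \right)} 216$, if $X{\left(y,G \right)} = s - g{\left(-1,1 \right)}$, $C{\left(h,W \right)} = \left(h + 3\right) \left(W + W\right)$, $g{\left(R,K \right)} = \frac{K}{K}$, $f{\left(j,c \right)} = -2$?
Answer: $0$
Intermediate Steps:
$s = -2$
$g{\left(R,K \right)} = 1$
$C{\left(h,W \right)} = 2 W \left(3 + h\right)$ ($C{\left(h,W \right)} = \left(3 + h\right) 2 W = 2 W \left(3 + h\right)$)
$X{\left(y,G \right)} = -3$ ($X{\left(y,G \right)} = -2 - 1 = -3$)
$H{\left(v,u \right)} = 0$ ($H{\left(v,u \right)} = 2 u \left(3 - 3\right) = 2 u 0 = 0$)
$H{\left(X{\left(6,-5 \right)},-15 \right)} 216 = 0 \cdot 216 = 0$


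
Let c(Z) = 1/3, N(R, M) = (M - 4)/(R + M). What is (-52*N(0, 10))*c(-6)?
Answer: -52/5 ≈ -10.400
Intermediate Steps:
N(R, M) = (-4 + M)/(M + R)
c(Z) = ⅓
(-52*N(0, 10))*c(-6) = -52*(-4 + 10)/(10 + 0)*(⅓) = -52*6/10*(⅓) = -26*6/5*(⅓) = -52*⅗*(⅓) = -156/5*⅓ = -52/5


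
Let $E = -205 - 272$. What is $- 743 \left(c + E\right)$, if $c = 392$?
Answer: $63155$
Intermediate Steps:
$E = -477$ ($E = -205 - 272 = -477$)
$- 743 \left(c + E\right) = - 743 \left(392 - 477\right) = \left(-743\right) \left(-85\right) = 63155$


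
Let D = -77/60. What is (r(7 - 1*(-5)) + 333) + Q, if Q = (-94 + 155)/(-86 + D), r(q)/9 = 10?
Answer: 2211591/5237 ≈ 422.30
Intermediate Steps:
D = -77/60 (D = -77*1/60 = -77/60 ≈ -1.2833)
r(q) = 90 (r(q) = 9*10 = 90)
Q = -3660/5237 (Q = (-94 + 155)/(-86 - 77/60) = 61/(-5237/60) = 61*(-60/5237) = -3660/5237 ≈ -0.69887)
(r(7 - 1*(-5)) + 333) + Q = (90 + 333) - 3660/5237 = 423 - 3660/5237 = 2211591/5237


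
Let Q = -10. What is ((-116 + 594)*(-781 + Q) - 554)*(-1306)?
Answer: 494519512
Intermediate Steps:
((-116 + 594)*(-781 + Q) - 554)*(-1306) = ((-116 + 594)*(-781 - 10) - 554)*(-1306) = (478*(-791) - 554)*(-1306) = (-378098 - 554)*(-1306) = -378652*(-1306) = 494519512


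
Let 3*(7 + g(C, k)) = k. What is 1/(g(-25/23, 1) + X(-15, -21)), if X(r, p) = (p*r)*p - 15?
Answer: -3/19910 ≈ -0.00015068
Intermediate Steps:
g(C, k) = -7 + k/3
X(r, p) = -15 + r*p**2 (X(r, p) = r*p**2 - 15 = -15 + r*p**2)
1/(g(-25/23, 1) + X(-15, -21)) = 1/((-7 + (1/3)*1) + (-15 - 15*(-21)**2)) = 1/((-7 + 1/3) + (-15 - 15*441)) = 1/(-20/3 + (-15 - 6615)) = 1/(-20/3 - 6630) = 1/(-19910/3) = -3/19910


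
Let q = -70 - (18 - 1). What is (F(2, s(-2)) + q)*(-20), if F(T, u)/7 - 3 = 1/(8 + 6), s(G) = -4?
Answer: 1310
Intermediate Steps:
F(T, u) = 43/2 (F(T, u) = 21 + 7/(8 + 6) = 21 + 7/14 = 21 + 7*(1/14) = 21 + ½ = 43/2)
q = -87 (q = -70 - 1*17 = -70 - 17 = -87)
(F(2, s(-2)) + q)*(-20) = (43/2 - 87)*(-20) = -131/2*(-20) = 1310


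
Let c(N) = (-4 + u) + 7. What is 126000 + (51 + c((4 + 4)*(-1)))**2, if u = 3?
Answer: 129249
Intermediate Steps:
c(N) = 6 (c(N) = (-4 + 3) + 7 = -1 + 7 = 6)
126000 + (51 + c((4 + 4)*(-1)))**2 = 126000 + (51 + 6)**2 = 126000 + 57**2 = 126000 + 3249 = 129249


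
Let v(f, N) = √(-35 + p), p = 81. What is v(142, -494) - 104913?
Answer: -104913 + √46 ≈ -1.0491e+5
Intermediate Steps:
v(f, N) = √46 (v(f, N) = √(-35 + 81) = √46)
v(142, -494) - 104913 = √46 - 104913 = -104913 + √46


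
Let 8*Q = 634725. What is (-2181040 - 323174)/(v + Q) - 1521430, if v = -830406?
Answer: -3047175704726/2002841 ≈ -1.5214e+6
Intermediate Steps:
Q = 634725/8 (Q = (⅛)*634725 = 634725/8 ≈ 79341.)
(-2181040 - 323174)/(v + Q) - 1521430 = (-2181040 - 323174)/(-830406 + 634725/8) - 1521430 = -2504214/(-6008523/8) - 1521430 = -2504214*(-8/6008523) - 1521430 = 6677904/2002841 - 1521430 = -3047175704726/2002841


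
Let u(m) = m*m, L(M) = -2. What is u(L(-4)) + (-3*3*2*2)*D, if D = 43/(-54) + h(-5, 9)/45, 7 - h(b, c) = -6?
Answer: 334/15 ≈ 22.267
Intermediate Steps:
h(b, c) = 13 (h(b, c) = 7 - 1*(-6) = 7 + 6 = 13)
D = -137/270 (D = 43/(-54) + 13/45 = 43*(-1/54) + 13*(1/45) = -43/54 + 13/45 = -137/270 ≈ -0.50741)
u(m) = m²
u(L(-4)) + (-3*3*2*2)*D = (-2)² - 3*3*2*2*(-137/270) = 4 - 18*2*(-137/270) = 4 - 3*12*(-137/270) = 4 - 36*(-137/270) = 4 + 274/15 = 334/15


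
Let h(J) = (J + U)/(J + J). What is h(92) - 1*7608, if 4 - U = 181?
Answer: -1399957/184 ≈ -7608.5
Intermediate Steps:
U = -177 (U = 4 - 1*181 = 4 - 181 = -177)
h(J) = (-177 + J)/(2*J) (h(J) = (J - 177)/(J + J) = (-177 + J)/((2*J)) = (-177 + J)*(1/(2*J)) = (-177 + J)/(2*J))
h(92) - 1*7608 = (½)*(-177 + 92)/92 - 1*7608 = (½)*(1/92)*(-85) - 7608 = -85/184 - 7608 = -1399957/184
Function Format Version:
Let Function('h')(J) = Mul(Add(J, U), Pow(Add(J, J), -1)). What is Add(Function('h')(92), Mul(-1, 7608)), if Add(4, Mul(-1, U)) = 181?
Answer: Rational(-1399957, 184) ≈ -7608.5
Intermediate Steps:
U = -177 (U = Add(4, Mul(-1, 181)) = Add(4, -181) = -177)
Function('h')(J) = Mul(Rational(1, 2), Pow(J, -1), Add(-177, J)) (Function('h')(J) = Mul(Add(J, -177), Pow(Add(J, J), -1)) = Mul(Add(-177, J), Pow(Mul(2, J), -1)) = Mul(Add(-177, J), Mul(Rational(1, 2), Pow(J, -1))) = Mul(Rational(1, 2), Pow(J, -1), Add(-177, J)))
Add(Function('h')(92), Mul(-1, 7608)) = Add(Mul(Rational(1, 2), Pow(92, -1), Add(-177, 92)), Mul(-1, 7608)) = Add(Mul(Rational(1, 2), Rational(1, 92), -85), -7608) = Add(Rational(-85, 184), -7608) = Rational(-1399957, 184)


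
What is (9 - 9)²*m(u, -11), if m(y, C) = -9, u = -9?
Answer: 0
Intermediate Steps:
(9 - 9)²*m(u, -11) = (9 - 9)²*(-9) = 0²*(-9) = 0*(-9) = 0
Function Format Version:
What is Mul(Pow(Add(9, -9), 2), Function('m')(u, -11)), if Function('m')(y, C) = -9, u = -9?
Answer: 0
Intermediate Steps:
Mul(Pow(Add(9, -9), 2), Function('m')(u, -11)) = Mul(Pow(Add(9, -9), 2), -9) = Mul(Pow(0, 2), -9) = Mul(0, -9) = 0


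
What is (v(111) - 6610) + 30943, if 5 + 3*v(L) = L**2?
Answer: 85315/3 ≈ 28438.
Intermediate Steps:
v(L) = -5/3 + L**2/3
(v(111) - 6610) + 30943 = ((-5/3 + (1/3)*111**2) - 6610) + 30943 = ((-5/3 + (1/3)*12321) - 6610) + 30943 = ((-5/3 + 4107) - 6610) + 30943 = (12316/3 - 6610) + 30943 = -7514/3 + 30943 = 85315/3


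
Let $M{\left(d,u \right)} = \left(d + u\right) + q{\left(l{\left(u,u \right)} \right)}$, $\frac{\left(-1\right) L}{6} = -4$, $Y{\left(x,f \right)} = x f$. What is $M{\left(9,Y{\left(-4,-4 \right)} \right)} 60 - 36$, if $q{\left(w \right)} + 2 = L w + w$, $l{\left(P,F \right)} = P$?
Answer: $25344$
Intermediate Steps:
$Y{\left(x,f \right)} = f x$
$L = 24$ ($L = \left(-6\right) \left(-4\right) = 24$)
$q{\left(w \right)} = -2 + 25 w$ ($q{\left(w \right)} = -2 + \left(24 w + w\right) = -2 + 25 w$)
$M{\left(d,u \right)} = -2 + d + 26 u$ ($M{\left(d,u \right)} = \left(d + u\right) + \left(-2 + 25 u\right) = -2 + d + 26 u$)
$M{\left(9,Y{\left(-4,-4 \right)} \right)} 60 - 36 = \left(-2 + 9 + 26 \left(\left(-4\right) \left(-4\right)\right)\right) 60 - 36 = \left(-2 + 9 + 26 \cdot 16\right) 60 - 36 = \left(-2 + 9 + 416\right) 60 - 36 = 423 \cdot 60 - 36 = 25380 - 36 = 25344$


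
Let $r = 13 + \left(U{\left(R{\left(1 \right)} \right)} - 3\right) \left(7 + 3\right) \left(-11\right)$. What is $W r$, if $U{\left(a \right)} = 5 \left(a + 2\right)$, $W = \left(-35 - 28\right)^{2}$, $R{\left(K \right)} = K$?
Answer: $-5187483$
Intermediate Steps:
$W = 3969$ ($W = \left(-63\right)^{2} = 3969$)
$U{\left(a \right)} = 10 + 5 a$ ($U{\left(a \right)} = 5 \left(2 + a\right) = 10 + 5 a$)
$r = -1307$ ($r = 13 + \left(\left(10 + 5 \cdot 1\right) - 3\right) \left(7 + 3\right) \left(-11\right) = 13 + \left(\left(10 + 5\right) - 3\right) 10 \left(-11\right) = 13 + \left(15 - 3\right) 10 \left(-11\right) = 13 + 12 \cdot 10 \left(-11\right) = 13 + 120 \left(-11\right) = 13 - 1320 = -1307$)
$W r = 3969 \left(-1307\right) = -5187483$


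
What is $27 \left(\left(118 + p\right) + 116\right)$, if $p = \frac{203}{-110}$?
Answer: $\frac{689499}{110} \approx 6268.2$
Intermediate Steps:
$p = - \frac{203}{110}$ ($p = 203 \left(- \frac{1}{110}\right) = - \frac{203}{110} \approx -1.8455$)
$27 \left(\left(118 + p\right) + 116\right) = 27 \left(\left(118 - \frac{203}{110}\right) + 116\right) = 27 \left(\frac{12777}{110} + 116\right) = 27 \cdot \frac{25537}{110} = \frac{689499}{110}$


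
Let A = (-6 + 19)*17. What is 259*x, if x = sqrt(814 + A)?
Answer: 777*sqrt(115) ≈ 8332.4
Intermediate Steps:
A = 221 (A = 13*17 = 221)
x = 3*sqrt(115) (x = sqrt(814 + 221) = sqrt(1035) = 3*sqrt(115) ≈ 32.171)
259*x = 259*(3*sqrt(115)) = 777*sqrt(115)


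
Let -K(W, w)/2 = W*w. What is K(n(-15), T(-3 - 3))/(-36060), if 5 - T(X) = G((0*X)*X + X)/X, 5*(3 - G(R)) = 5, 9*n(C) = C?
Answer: -8/16227 ≈ -0.00049301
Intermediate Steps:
n(C) = C/9
G(R) = 2 (G(R) = 3 - ⅕*5 = 3 - 1 = 2)
T(X) = 5 - 2/X
K(W, w) = -2*W*w
K(n(-15), T(-3 - 3))/(-36060) = -2*(⅑)*(-15)*(5 - 2/(-3 - 3))/(-36060) = -2*(-5/3)*(5 - 2/(-6))*(-1/36060) = -2*(-5/3)*(5 - 2*(-⅙))*(-1/36060) = -2*(-5/3)*(5 + ⅓)*(-1/36060) = -2*(-5/3)*16/3*(-1/36060) = (160/9)*(-1/36060) = -8/16227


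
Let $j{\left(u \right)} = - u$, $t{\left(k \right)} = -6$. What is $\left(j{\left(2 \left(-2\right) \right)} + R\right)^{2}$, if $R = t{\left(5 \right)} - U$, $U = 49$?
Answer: $2601$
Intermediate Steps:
$R = -55$ ($R = -6 - 49 = -55$)
$\left(j{\left(2 \left(-2\right) \right)} + R\right)^{2} = \left(- 2 \left(-2\right) - 55\right)^{2} = \left(\left(-1\right) \left(-4\right) - 55\right)^{2} = \left(4 - 55\right)^{2} = \left(-51\right)^{2} = 2601$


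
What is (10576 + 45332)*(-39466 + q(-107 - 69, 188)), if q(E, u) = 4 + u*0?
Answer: -2206241496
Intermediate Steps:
q(E, u) = 4 (q(E, u) = 4 + 0 = 4)
(10576 + 45332)*(-39466 + q(-107 - 69, 188)) = (10576 + 45332)*(-39466 + 4) = 55908*(-39462) = -2206241496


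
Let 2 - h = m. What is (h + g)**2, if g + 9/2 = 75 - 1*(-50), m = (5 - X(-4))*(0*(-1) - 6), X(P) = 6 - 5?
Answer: 85849/4 ≈ 21462.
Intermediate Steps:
X(P) = 1
m = -24 (m = (5 - 1*1)*(0*(-1) - 6) = (5 - 1)*(0 - 6) = 4*(-6) = -24)
h = 26 (h = 2 - 1*(-24) = 2 + 24 = 26)
g = 241/2 (g = -9/2 + (75 - 1*(-50)) = -9/2 + (75 + 50) = -9/2 + 125 = 241/2 ≈ 120.50)
(h + g)**2 = (26 + 241/2)**2 = (293/2)**2 = 85849/4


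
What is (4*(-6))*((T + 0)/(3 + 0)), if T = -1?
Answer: 8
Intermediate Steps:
(4*(-6))*((T + 0)/(3 + 0)) = (4*(-6))*((-1 + 0)/(3 + 0)) = -(-24)/3 = -24*(-⅓) = 8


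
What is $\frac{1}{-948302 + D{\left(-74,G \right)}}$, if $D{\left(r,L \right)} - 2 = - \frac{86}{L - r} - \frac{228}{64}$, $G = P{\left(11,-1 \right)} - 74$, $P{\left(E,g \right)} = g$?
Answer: $- \frac{16}{15171481} \approx -1.0546 \cdot 10^{-6}$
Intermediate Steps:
$G = -75$ ($G = -1 - 74 = -75$)
$D{\left(r,L \right)} = - \frac{25}{16} - \frac{86}{L - r}$ ($D{\left(r,L \right)} = 2 - \left(\frac{57}{16} + \frac{86}{L - r}\right) = - \frac{25}{16} - \frac{86}{L - r}$)
$\frac{1}{-948302 + D{\left(-74,G \right)}} = \frac{1}{-948302 + \frac{-1376 - -1875 + 25 \left(-74\right)}{16 \left(-75 - -74\right)}} = \frac{1}{-948302 + \frac{-1376 + 1875 - 1850}{16 \left(-75 + 74\right)}} = \frac{1}{-948302 + \frac{1}{16} \frac{1}{-1} \left(-1351\right)} = \frac{1}{-948302 + \frac{1}{16} \left(-1\right) \left(-1351\right)} = \frac{1}{-948302 + \frac{1351}{16}} = \frac{1}{- \frac{15171481}{16}} = - \frac{16}{15171481}$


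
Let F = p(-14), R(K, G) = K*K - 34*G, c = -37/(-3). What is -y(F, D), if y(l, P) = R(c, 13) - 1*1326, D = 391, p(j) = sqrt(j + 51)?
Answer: 14543/9 ≈ 1615.9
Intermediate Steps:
p(j) = sqrt(51 + j)
c = 37/3 (c = -37*(-1/3) = 37/3 ≈ 12.333)
R(K, G) = K**2 - 34*G
F = sqrt(37) (F = sqrt(51 - 14) = sqrt(37) ≈ 6.0828)
y(l, P) = -14543/9 (y(l, P) = ((37/3)**2 - 34*13) - 1*1326 = (1369/9 - 442) - 1326 = -2609/9 - 1326 = -14543/9)
-y(F, D) = -1*(-14543/9) = 14543/9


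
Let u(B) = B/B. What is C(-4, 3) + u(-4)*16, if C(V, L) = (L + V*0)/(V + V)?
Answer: 125/8 ≈ 15.625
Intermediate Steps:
u(B) = 1
C(V, L) = L/(2*V) (C(V, L) = (L + 0)/((2*V)) = L*(1/(2*V)) = L/(2*V))
C(-4, 3) + u(-4)*16 = (1/2)*3/(-4) + 1*16 = (1/2)*3*(-1/4) + 16 = -3/8 + 16 = 125/8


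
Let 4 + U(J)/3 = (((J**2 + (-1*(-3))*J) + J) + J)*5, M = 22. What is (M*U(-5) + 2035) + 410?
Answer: 2181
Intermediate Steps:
U(J) = -12 + 15*J**2 + 75*J (U(J) = -12 + 3*((((J**2 + (-1*(-3))*J) + J) + J)*5) = -12 + 3*((((J**2 + 3*J) + J) + J)*5) = -12 + 3*(((J**2 + 4*J) + J)*5) = -12 + 3*((J**2 + 5*J)*5) = -12 + 3*(5*J**2 + 25*J) = -12 + (15*J**2 + 75*J) = -12 + 15*J**2 + 75*J)
(M*U(-5) + 2035) + 410 = (22*(-12 + 15*(-5)**2 + 75*(-5)) + 2035) + 410 = (22*(-12 + 15*25 - 375) + 2035) + 410 = (22*(-12 + 375 - 375) + 2035) + 410 = (22*(-12) + 2035) + 410 = (-264 + 2035) + 410 = 1771 + 410 = 2181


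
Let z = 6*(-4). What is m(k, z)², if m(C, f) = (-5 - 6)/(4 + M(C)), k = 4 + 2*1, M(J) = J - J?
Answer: 121/16 ≈ 7.5625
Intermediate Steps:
M(J) = 0
z = -24
k = 6 (k = 4 + 2 = 6)
m(C, f) = -11/4 (m(C, f) = (-5 - 6)/(4 + 0) = -11/4)
m(k, z)² = (-11/4)² = 121/16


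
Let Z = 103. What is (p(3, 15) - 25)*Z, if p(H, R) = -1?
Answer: -2678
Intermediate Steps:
(p(3, 15) - 25)*Z = (-1 - 25)*103 = -26*103 = -2678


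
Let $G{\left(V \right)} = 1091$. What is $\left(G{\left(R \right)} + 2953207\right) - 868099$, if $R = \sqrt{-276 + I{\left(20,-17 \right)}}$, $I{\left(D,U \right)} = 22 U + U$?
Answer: $2086199$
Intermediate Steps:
$I{\left(D,U \right)} = 23 U$
$R = i \sqrt{667}$ ($R = \sqrt{-276 + 23 \left(-17\right)} = \sqrt{-276 - 391} = \sqrt{-667} = i \sqrt{667} \approx 25.826 i$)
$\left(G{\left(R \right)} + 2953207\right) - 868099 = \left(1091 + 2953207\right) - 868099 = 2954298 - 868099 = 2086199$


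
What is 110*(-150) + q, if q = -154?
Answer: -16654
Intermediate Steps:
110*(-150) + q = 110*(-150) - 154 = -16500 - 154 = -16654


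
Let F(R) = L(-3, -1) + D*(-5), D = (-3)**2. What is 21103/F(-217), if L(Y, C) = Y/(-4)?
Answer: -84412/177 ≈ -476.90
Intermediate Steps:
D = 9
L(Y, C) = -Y/4 (L(Y, C) = Y*(-1/4) = -Y/4)
F(R) = -177/4 (F(R) = -1/4*(-3) + 9*(-5) = 3/4 - 45 = -177/4)
21103/F(-217) = 21103/(-177/4) = 21103*(-4/177) = -84412/177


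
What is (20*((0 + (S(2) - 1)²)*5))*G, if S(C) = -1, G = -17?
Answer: -6800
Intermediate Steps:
(20*((0 + (S(2) - 1)²)*5))*G = (20*((0 + (-1 - 1)²)*5))*(-17) = (20*((0 + (-2)²)*5))*(-17) = (20*((0 + 4)*5))*(-17) = (20*(4*5))*(-17) = (20*20)*(-17) = 400*(-17) = -6800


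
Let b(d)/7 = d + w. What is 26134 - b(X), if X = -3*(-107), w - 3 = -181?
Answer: 25133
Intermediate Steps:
w = -178 (w = 3 - 181 = -178)
X = 321
b(d) = -1246 + 7*d (b(d) = 7*(d - 178) = 7*(-178 + d) = -1246 + 7*d)
26134 - b(X) = 26134 - (-1246 + 7*321) = 26134 - (-1246 + 2247) = 26134 - 1*1001 = 26134 - 1001 = 25133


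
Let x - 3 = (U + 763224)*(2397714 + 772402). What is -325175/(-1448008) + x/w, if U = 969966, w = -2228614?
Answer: -36495200740731683/14802985784 ≈ -2.4654e+6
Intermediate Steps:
x = 5494413350043 (x = 3 + (969966 + 763224)*(2397714 + 772402) = 3 + 1733190*3170116 = 3 + 5494413350040 = 5494413350043)
-325175/(-1448008) + x/w = -325175/(-1448008) + 5494413350043/(-2228614) = -325175*(-1/1448008) + 5494413350043*(-1/2228614) = 325175/1448008 - 50407461927/20446 = -36495200740731683/14802985784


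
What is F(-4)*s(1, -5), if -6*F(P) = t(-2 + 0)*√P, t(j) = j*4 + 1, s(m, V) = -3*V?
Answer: 35*I ≈ 35.0*I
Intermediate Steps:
t(j) = 1 + 4*j (t(j) = 4*j + 1 = 1 + 4*j)
F(P) = 7*√P/6 (F(P) = -(1 + 4*(-2 + 0))*√P/6 = -(1 + 4*(-2))*√P/6 = -(1 - 8)*√P/6 = -(-7)*√P/6 = 7*√P/6)
F(-4)*s(1, -5) = (7*√(-4)/6)*(-3*(-5)) = (7*(2*I)/6)*15 = (7*I/3)*15 = 35*I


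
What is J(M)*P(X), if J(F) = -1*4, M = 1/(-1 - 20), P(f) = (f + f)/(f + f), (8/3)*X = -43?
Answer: -4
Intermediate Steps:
X = -129/8 (X = (3/8)*(-43) = -129/8 ≈ -16.125)
P(f) = 1 (P(f) = (2*f)/((2*f)) = (2*f)*(1/(2*f)) = 1)
M = -1/21 (M = 1/(-21) = -1/21 ≈ -0.047619)
J(F) = -4
J(M)*P(X) = -4*1 = -4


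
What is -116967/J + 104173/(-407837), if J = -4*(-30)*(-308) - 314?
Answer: 43820525977/15201716338 ≈ 2.8826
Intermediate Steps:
J = -37274 (J = 120*(-308) - 314 = -36960 - 314 = -37274)
-116967/J + 104173/(-407837) = -116967/(-37274) + 104173/(-407837) = -116967*(-1/37274) + 104173*(-1/407837) = 116967/37274 - 104173/407837 = 43820525977/15201716338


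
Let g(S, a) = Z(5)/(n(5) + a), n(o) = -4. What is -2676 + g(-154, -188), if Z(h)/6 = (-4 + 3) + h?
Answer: -21409/8 ≈ -2676.1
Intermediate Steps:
Z(h) = -6 + 6*h (Z(h) = 6*((-4 + 3) + h) = 6*(-1 + h) = -6 + 6*h)
g(S, a) = 24/(-4 + a) (g(S, a) = (-6 + 6*5)/(-4 + a) = (-6 + 30)/(-4 + a) = 24/(-4 + a))
-2676 + g(-154, -188) = -2676 + 24/(-4 - 188) = -2676 + 24/(-192) = -2676 + 24*(-1/192) = -2676 - ⅛ = -21409/8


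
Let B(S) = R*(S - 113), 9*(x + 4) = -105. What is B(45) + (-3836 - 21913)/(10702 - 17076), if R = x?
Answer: 20448551/19122 ≈ 1069.4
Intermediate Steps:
x = -47/3 (x = -4 + (⅑)*(-105) = -4 - 35/3 = -47/3 ≈ -15.667)
R = -47/3 ≈ -15.667
B(S) = 5311/3 - 47*S/3 (B(S) = -47*(S - 113)/3 = -47*(-113 + S)/3 = 5311/3 - 47*S/3)
B(45) + (-3836 - 21913)/(10702 - 17076) = (5311/3 - 47/3*45) + (-3836 - 21913)/(10702 - 17076) = (5311/3 - 705) - 25749/(-6374) = 3196/3 - 25749*(-1/6374) = 3196/3 + 25749/6374 = 20448551/19122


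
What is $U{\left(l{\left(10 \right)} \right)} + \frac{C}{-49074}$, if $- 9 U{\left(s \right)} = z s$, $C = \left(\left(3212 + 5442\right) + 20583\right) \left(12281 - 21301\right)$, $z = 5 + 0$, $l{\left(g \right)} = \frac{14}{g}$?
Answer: $\frac{395519357}{73611} \approx 5373.1$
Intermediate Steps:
$z = 5$
$C = -263717740$ ($C = \left(8654 + 20583\right) \left(-9020\right) = 29237 \left(-9020\right) = -263717740$)
$U{\left(s \right)} = - \frac{5 s}{9}$
$U{\left(l{\left(10 \right)} \right)} + \frac{C}{-49074} = - \frac{5 \cdot \frac{14}{10}}{9} - \frac{263717740}{-49074} = - \frac{5 \cdot 14 \cdot \frac{1}{10}}{9} - - \frac{131858870}{24537} = \left(- \frac{5}{9}\right) \frac{7}{5} + \frac{131858870}{24537} = - \frac{7}{9} + \frac{131858870}{24537} = \frac{395519357}{73611}$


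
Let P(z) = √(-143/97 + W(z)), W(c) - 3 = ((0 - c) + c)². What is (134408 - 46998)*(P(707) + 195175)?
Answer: 17060246750 + 174820*√3589/97 ≈ 1.7060e+10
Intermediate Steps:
W(c) = 3 (W(c) = 3 + ((0 - c) + c)² = 3 + (-c + c)² = 3 + 0² = 3 + 0 = 3)
P(z) = 2*√3589/97 (P(z) = √(-143/97 + 3) = √(148/97) = 2*√3589/97)
(134408 - 46998)*(P(707) + 195175) = (134408 - 46998)*(2*√3589/97 + 195175) = 87410*(195175 + 2*√3589/97) = 17060246750 + 174820*√3589/97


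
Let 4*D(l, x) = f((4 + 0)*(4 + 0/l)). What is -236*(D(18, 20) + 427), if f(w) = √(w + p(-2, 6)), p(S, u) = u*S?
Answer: -100890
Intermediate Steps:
p(S, u) = S*u
f(w) = √(-12 + w) (f(w) = √(w - 2*6) = √(w - 12) = √(-12 + w))
D(l, x) = ½ (D(l, x) = √(-12 + (4 + 0)*(4 + 0/l))/4 = √(-12 + 4*(4 + 0))/4 = √(-12 + 4*4)/4 = √(-12 + 16)/4 = √4/4 = (¼)*2 = ½)
-236*(D(18, 20) + 427) = -236*(½ + 427) = -236*855/2 = -100890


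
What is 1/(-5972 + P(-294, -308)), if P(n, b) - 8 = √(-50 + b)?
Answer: -2982/17784827 - I*√358/35569654 ≈ -0.00016767 - 5.3194e-7*I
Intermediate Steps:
P(n, b) = 8 + √(-50 + b)
1/(-5972 + P(-294, -308)) = 1/(-5972 + (8 + √(-50 - 308))) = 1/(-5972 + (8 + √(-358))) = 1/(-5972 + (8 + I*√358)) = 1/(-5964 + I*√358)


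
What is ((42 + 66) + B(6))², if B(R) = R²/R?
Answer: 12996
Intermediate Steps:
B(R) = R
((42 + 66) + B(6))² = ((42 + 66) + 6)² = (108 + 6)² = 114² = 12996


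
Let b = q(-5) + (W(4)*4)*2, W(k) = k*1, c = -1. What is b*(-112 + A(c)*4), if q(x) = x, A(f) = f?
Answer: -3132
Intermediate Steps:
W(k) = k
b = 27 (b = -5 + (4*4)*2 = -5 + 16*2 = -5 + 32 = 27)
b*(-112 + A(c)*4) = 27*(-112 - 1*4) = 27*(-112 - 4) = 27*(-116) = -3132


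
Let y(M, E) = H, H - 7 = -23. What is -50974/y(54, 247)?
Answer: 25487/8 ≈ 3185.9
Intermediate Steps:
H = -16 (H = 7 - 23 = -16)
y(M, E) = -16
-50974/y(54, 247) = -50974/(-16) = -50974*(-1/16) = 25487/8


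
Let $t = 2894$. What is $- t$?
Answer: $-2894$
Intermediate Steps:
$- t = \left(-1\right) 2894 = -2894$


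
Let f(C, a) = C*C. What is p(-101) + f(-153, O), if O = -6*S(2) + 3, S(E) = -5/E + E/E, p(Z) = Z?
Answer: 23308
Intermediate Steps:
S(E) = 1 - 5/E (S(E) = -5/E + 1 = 1 - 5/E)
O = 12 (O = -6*(-5 + 2)/2 + 3 = -3*(-3) + 3 = -6*(-3/2) + 3 = 9 + 3 = 12)
f(C, a) = C**2
p(-101) + f(-153, O) = -101 + (-153)**2 = -101 + 23409 = 23308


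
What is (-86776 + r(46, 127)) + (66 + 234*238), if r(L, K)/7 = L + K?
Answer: -29807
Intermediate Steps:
r(L, K) = 7*K + 7*L (r(L, K) = 7*(L + K) = 7*(K + L) = 7*K + 7*L)
(-86776 + r(46, 127)) + (66 + 234*238) = (-86776 + (7*127 + 7*46)) + (66 + 234*238) = (-86776 + (889 + 322)) + (66 + 55692) = (-86776 + 1211) + 55758 = -85565 + 55758 = -29807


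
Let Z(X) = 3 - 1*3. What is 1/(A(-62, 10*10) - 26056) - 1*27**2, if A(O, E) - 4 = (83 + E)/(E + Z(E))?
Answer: -1899057493/2605017 ≈ -729.00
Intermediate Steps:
Z(X) = 0 (Z(X) = 3 - 3 = 0)
A(O, E) = 4 + (83 + E)/E (A(O, E) = 4 + (83 + E)/(E + 0) = 4 + (83 + E)/E)
1/(A(-62, 10*10) - 26056) - 1*27**2 = 1/((5 + 83/((10*10))) - 26056) - 1*27**2 = 1/((5 + 83/100) - 26056) - 1*729 = 1/((5 + 83*(1/100)) - 26056) - 729 = 1/((5 + 83/100) - 26056) - 729 = 1/(583/100 - 26056) - 729 = 1/(-2605017/100) - 729 = -100/2605017 - 729 = -1899057493/2605017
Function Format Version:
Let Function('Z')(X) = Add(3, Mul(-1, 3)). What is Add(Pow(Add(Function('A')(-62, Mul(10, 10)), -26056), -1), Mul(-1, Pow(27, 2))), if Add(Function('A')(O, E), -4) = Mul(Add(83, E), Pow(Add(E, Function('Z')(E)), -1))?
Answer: Rational(-1899057493, 2605017) ≈ -729.00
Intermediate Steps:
Function('Z')(X) = 0 (Function('Z')(X) = Add(3, -3) = 0)
Function('A')(O, E) = Add(4, Mul(Pow(E, -1), Add(83, E))) (Function('A')(O, E) = Add(4, Mul(Add(83, E), Pow(Add(E, 0), -1))) = Add(4, Mul(Add(83, E), Pow(E, -1))) = Add(4, Mul(Pow(E, -1), Add(83, E))))
Add(Pow(Add(Function('A')(-62, Mul(10, 10)), -26056), -1), Mul(-1, Pow(27, 2))) = Add(Pow(Add(Add(5, Mul(83, Pow(Mul(10, 10), -1))), -26056), -1), Mul(-1, Pow(27, 2))) = Add(Pow(Add(Add(5, Mul(83, Pow(100, -1))), -26056), -1), Mul(-1, 729)) = Add(Pow(Add(Add(5, Mul(83, Rational(1, 100))), -26056), -1), -729) = Add(Pow(Add(Add(5, Rational(83, 100)), -26056), -1), -729) = Add(Pow(Add(Rational(583, 100), -26056), -1), -729) = Add(Pow(Rational(-2605017, 100), -1), -729) = Add(Rational(-100, 2605017), -729) = Rational(-1899057493, 2605017)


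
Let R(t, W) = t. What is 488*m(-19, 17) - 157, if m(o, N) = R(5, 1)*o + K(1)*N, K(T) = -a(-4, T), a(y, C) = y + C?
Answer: -21629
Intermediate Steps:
a(y, C) = C + y
K(T) = 4 - T (K(T) = -(T - 4) = -(-4 + T) = 4 - T)
m(o, N) = 3*N + 5*o (m(o, N) = 5*o + (4 - 1*1)*N = 5*o + (4 - 1)*N = 5*o + 3*N = 3*N + 5*o)
488*m(-19, 17) - 157 = 488*(3*17 + 5*(-19)) - 157 = 488*(51 - 95) - 157 = 488*(-44) - 157 = -21472 - 157 = -21629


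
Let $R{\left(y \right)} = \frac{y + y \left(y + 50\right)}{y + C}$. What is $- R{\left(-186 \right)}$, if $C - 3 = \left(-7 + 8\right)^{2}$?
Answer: $\frac{12555}{91} \approx 137.97$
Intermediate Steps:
$C = 4$ ($C = 3 + \left(-7 + 8\right)^{2} = 3 + 1^{2} = 3 + 1 = 4$)
$R{\left(y \right)} = \frac{y + y \left(50 + y\right)}{4 + y}$ ($R{\left(y \right)} = \frac{y + y \left(y + 50\right)}{y + 4} = \frac{y + y \left(50 + y\right)}{4 + y}$)
$- R{\left(-186 \right)} = - \frac{\left(-186\right) \left(51 - 186\right)}{4 - 186} = - \frac{\left(-186\right) \left(-135\right)}{-182} = - \frac{\left(-186\right) \left(-1\right) \left(-135\right)}{182} = \left(-1\right) \left(- \frac{12555}{91}\right) = \frac{12555}{91}$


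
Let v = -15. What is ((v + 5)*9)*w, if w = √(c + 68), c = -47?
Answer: -90*√21 ≈ -412.43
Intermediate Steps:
w = √21 (w = √(-47 + 68) = √21 ≈ 4.5826)
((v + 5)*9)*w = ((-15 + 5)*9)*√21 = (-10*9)*√21 = -90*√21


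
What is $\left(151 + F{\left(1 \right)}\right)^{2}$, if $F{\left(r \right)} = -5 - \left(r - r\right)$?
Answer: $21316$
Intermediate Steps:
$F{\left(r \right)} = -5$ ($F{\left(r \right)} = -5 - 0 = -5 + 0 = -5$)
$\left(151 + F{\left(1 \right)}\right)^{2} = \left(151 - 5\right)^{2} = 146^{2} = 21316$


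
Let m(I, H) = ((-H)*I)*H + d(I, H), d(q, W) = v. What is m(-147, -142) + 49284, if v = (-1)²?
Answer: 3013393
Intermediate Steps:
v = 1
d(q, W) = 1
m(I, H) = 1 - I*H² (m(I, H) = ((-H)*I)*H + 1 = (-H*I)*H + 1 = -I*H² + 1 = 1 - I*H²)
m(-147, -142) + 49284 = (1 - 1*(-147)*(-142)²) + 49284 = (1 - 1*(-147)*20164) + 49284 = (1 + 2964108) + 49284 = 2964109 + 49284 = 3013393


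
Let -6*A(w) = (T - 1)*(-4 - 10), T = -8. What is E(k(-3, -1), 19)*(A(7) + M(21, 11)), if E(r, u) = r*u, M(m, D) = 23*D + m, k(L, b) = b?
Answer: -4807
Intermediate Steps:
M(m, D) = m + 23*D
A(w) = -21 (A(w) = -(-8 - 1)*(-4 - 10)/6 = -(-3)*(-14)/2 = -1/6*126 = -21)
E(k(-3, -1), 19)*(A(7) + M(21, 11)) = (-1*19)*(-21 + (21 + 23*11)) = -19*(-21 + (21 + 253)) = -19*(-21 + 274) = -19*253 = -4807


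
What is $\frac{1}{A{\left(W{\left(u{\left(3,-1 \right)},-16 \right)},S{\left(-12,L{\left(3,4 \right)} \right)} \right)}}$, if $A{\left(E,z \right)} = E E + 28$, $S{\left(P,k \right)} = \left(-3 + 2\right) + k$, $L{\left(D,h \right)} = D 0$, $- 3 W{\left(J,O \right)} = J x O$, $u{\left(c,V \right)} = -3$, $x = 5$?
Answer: $\frac{1}{6428} \approx 0.00015557$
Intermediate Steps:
$W{\left(J,O \right)} = - \frac{5 J O}{3}$ ($W{\left(J,O \right)} = - \frac{J 5 O}{3} = - \frac{5 J O}{3}$)
$L{\left(D,h \right)} = 0$
$S{\left(P,k \right)} = -1 + k$
$A{\left(E,z \right)} = 28 + E^{2}$ ($A{\left(E,z \right)} = E^{2} + 28 = 28 + E^{2}$)
$\frac{1}{A{\left(W{\left(u{\left(3,-1 \right)},-16 \right)},S{\left(-12,L{\left(3,4 \right)} \right)} \right)}} = \frac{1}{28 + \left(\left(- \frac{5}{3}\right) \left(-3\right) \left(-16\right)\right)^{2}} = \frac{1}{28 + \left(-80\right)^{2}} = \frac{1}{28 + 6400} = \frac{1}{6428}$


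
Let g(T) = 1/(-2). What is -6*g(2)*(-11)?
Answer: -33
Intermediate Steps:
g(T) = -½
-6*g(2)*(-11) = -6*(-½)*(-11) = 3*(-11) = -33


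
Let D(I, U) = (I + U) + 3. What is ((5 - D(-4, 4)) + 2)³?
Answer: 64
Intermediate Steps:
D(I, U) = 3 + I + U
((5 - D(-4, 4)) + 2)³ = ((5 - (3 - 4 + 4)) + 2)³ = ((5 - 1*3) + 2)³ = ((5 - 3) + 2)³ = (2 + 2)³ = 4³ = 64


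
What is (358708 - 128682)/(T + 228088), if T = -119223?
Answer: 230026/108865 ≈ 2.1129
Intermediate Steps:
(358708 - 128682)/(T + 228088) = (358708 - 128682)/(-119223 + 228088) = 230026/108865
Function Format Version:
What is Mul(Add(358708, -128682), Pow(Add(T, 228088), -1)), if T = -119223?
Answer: Rational(230026, 108865) ≈ 2.1129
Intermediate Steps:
Mul(Add(358708, -128682), Pow(Add(T, 228088), -1)) = Mul(Add(358708, -128682), Pow(Add(-119223, 228088), -1)) = Mul(230026, Pow(108865, -1)) = Mul(230026, Rational(1, 108865)) = Rational(230026, 108865)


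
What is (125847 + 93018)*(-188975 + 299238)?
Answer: 24132711495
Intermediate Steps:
(125847 + 93018)*(-188975 + 299238) = 218865*110263 = 24132711495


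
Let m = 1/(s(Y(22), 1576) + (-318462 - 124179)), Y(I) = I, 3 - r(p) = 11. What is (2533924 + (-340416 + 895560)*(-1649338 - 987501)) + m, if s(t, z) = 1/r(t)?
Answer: -5183585424216822076/3541129 ≈ -1.4638e+12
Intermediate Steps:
r(p) = -8 (r(p) = 3 - 1*11 = 3 - 11 = -8)
s(t, z) = -1/8 (s(t, z) = 1/(-8) = -1/8)
m = -8/3541129 (m = 1/(-1/8 + (-318462 - 124179)) = 1/(-1/8 - 442641) = 1/(-3541129/8) = -8/3541129 ≈ -2.2592e-6)
(2533924 + (-340416 + 895560)*(-1649338 - 987501)) + m = (2533924 + (-340416 + 895560)*(-1649338 - 987501)) - 8/3541129 = (2533924 + 555144*(-2636839)) - 8/3541129 = (2533924 - 1463825349816) - 8/3541129 = -1463822815892 - 8/3541129 = -5183585424216822076/3541129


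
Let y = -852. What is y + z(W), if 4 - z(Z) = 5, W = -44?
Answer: -853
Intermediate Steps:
z(Z) = -1 (z(Z) = 4 - 1*5 = 4 - 5 = -1)
y + z(W) = -852 - 1 = -853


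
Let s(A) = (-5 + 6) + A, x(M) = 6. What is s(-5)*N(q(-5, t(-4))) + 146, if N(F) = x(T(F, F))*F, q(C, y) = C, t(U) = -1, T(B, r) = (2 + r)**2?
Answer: 266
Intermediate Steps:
s(A) = 1 + A
N(F) = 6*F
s(-5)*N(q(-5, t(-4))) + 146 = (1 - 5)*(6*(-5)) + 146 = -4*(-30) + 146 = 120 + 146 = 266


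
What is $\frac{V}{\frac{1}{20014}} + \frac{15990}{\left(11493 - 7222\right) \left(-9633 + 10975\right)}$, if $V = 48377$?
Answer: $\frac{2774756772208793}{2865841} \approx 9.6822 \cdot 10^{8}$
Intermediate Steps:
$\frac{V}{\frac{1}{20014}} + \frac{15990}{\left(11493 - 7222\right) \left(-9633 + 10975\right)} = \frac{48377}{\frac{1}{20014}} + \frac{15990}{\left(11493 - 7222\right) \left(-9633 + 10975\right)} = 48377 \frac{1}{\frac{1}{20014}} + \frac{15990}{4271 \cdot 1342} = 48377 \cdot 20014 + \frac{15990}{5731682} = 968217278 + 15990 \cdot \frac{1}{5731682} = 968217278 + \frac{7995}{2865841} = \frac{2774756772208793}{2865841}$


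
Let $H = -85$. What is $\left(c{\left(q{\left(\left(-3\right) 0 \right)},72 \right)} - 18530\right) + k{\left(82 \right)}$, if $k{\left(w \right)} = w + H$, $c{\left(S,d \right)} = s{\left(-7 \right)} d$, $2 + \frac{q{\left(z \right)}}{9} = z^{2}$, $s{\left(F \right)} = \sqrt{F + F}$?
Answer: $-18533 + 72 i \sqrt{14} \approx -18533.0 + 269.4 i$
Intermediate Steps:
$s{\left(F \right)} = \sqrt{2} \sqrt{F}$ ($s{\left(F \right)} = \sqrt{2 F} = \sqrt{2} \sqrt{F}$)
$q{\left(z \right)} = -18 + 9 z^{2}$
$c{\left(S,d \right)} = i d \sqrt{14}$ ($c{\left(S,d \right)} = \sqrt{2} \sqrt{-7} d = \sqrt{2} i \sqrt{7} d = i \sqrt{14} d = i d \sqrt{14}$)
$k{\left(w \right)} = -85 + w$ ($k{\left(w \right)} = w - 85 = -85 + w$)
$\left(c{\left(q{\left(\left(-3\right) 0 \right)},72 \right)} - 18530\right) + k{\left(82 \right)} = \left(i 72 \sqrt{14} - 18530\right) + \left(-85 + 82\right) = \left(72 i \sqrt{14} - 18530\right) - 3 = \left(-18530 + 72 i \sqrt{14}\right) - 3 = -18533 + 72 i \sqrt{14}$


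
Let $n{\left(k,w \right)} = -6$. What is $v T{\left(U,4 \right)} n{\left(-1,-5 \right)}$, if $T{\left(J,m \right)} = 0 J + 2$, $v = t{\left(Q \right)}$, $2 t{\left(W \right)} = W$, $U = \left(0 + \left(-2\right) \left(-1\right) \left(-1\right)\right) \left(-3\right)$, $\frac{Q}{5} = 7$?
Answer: $-210$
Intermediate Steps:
$Q = 35$ ($Q = 5 \cdot 7 = 35$)
$U = 6$ ($U = \left(0 + 2 \left(-1\right)\right) \left(-3\right) = \left(0 - 2\right) \left(-3\right) = \left(-2\right) \left(-3\right) = 6$)
$t{\left(W \right)} = \frac{W}{2}$
$v = \frac{35}{2}$ ($v = \frac{1}{2} \cdot 35 = \frac{35}{2} \approx 17.5$)
$T{\left(J,m \right)} = 2$ ($T{\left(J,m \right)} = 0 + 2 = 2$)
$v T{\left(U,4 \right)} n{\left(-1,-5 \right)} = \frac{35}{2} \cdot 2 \left(-6\right) = 35 \left(-6\right) = -210$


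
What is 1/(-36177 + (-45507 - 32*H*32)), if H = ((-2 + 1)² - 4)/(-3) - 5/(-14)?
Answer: -7/581516 ≈ -1.2038e-5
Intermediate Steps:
H = 19/14 (H = ((-1)² - 4)*(-⅓) - 5*(-1/14) = (1 - 4)*(-⅓) + 5/14 = -3*(-⅓) + 5/14 = 1 + 5/14 = 19/14 ≈ 1.3571)
1/(-36177 + (-45507 - 32*H*32)) = 1/(-36177 + (-45507 - 32*19/14*32)) = 1/(-36177 + (-45507 - 304/7*32)) = 1/(-36177 + (-45507 - 9728/7)) = 1/(-36177 - 328277/7) = 1/(-581516/7) = -7/581516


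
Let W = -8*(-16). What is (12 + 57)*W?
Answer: 8832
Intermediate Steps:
W = 128
(12 + 57)*W = (12 + 57)*128 = 69*128 = 8832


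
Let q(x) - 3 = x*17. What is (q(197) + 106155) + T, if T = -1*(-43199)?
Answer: 152706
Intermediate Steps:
q(x) = 3 + 17*x (q(x) = 3 + x*17 = 3 + 17*x)
T = 43199
(q(197) + 106155) + T = ((3 + 17*197) + 106155) + 43199 = ((3 + 3349) + 106155) + 43199 = (3352 + 106155) + 43199 = 109507 + 43199 = 152706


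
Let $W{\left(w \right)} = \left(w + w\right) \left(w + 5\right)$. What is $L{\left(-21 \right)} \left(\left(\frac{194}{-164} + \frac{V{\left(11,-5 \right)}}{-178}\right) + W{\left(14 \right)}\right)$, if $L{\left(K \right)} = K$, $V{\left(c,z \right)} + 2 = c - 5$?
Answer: $- \frac{81348519}{7298} \approx -11147.0$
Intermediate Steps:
$V{\left(c,z \right)} = -7 + c$ ($V{\left(c,z \right)} = -2 + \left(c - 5\right) = -2 + \left(-5 + c\right) = -7 + c$)
$W{\left(w \right)} = 2 w \left(5 + w\right)$
$L{\left(-21 \right)} \left(\left(\frac{194}{-164} + \frac{V{\left(11,-5 \right)}}{-178}\right) + W{\left(14 \right)}\right) = - 21 \left(\left(\frac{194}{-164} + \frac{-7 + 11}{-178}\right) + 2 \cdot 14 \left(5 + 14\right)\right) = - 21 \left(\left(194 \left(- \frac{1}{164}\right) + 4 \left(- \frac{1}{178}\right)\right) + 2 \cdot 14 \cdot 19\right) = - 21 \left(\left(- \frac{97}{82} - \frac{2}{89}\right) + 532\right) = - 21 \left(- \frac{8797}{7298} + 532\right) = \left(-21\right) \frac{3873739}{7298} = - \frac{81348519}{7298}$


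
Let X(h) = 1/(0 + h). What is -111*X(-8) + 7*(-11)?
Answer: -505/8 ≈ -63.125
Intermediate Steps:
X(h) = 1/h
-111*X(-8) + 7*(-11) = -111/(-8) + 7*(-11) = -111*(-⅛) - 77 = 111/8 - 77 = -505/8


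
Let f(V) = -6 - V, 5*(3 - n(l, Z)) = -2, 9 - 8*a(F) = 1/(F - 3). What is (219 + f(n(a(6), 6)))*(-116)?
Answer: -121568/5 ≈ -24314.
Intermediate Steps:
a(F) = 9/8 - 1/(8*(-3 + F)) (a(F) = 9/8 - 1/(8*(F - 3)) = 9/8 - 1/(8*(-3 + F)))
n(l, Z) = 17/5 (n(l, Z) = 3 - ⅕*(-2) = 3 + ⅖ = 17/5)
(219 + f(n(a(6), 6)))*(-116) = (219 + (-6 - 1*17/5))*(-116) = (219 + (-6 - 17/5))*(-116) = (219 - 47/5)*(-116) = (1048/5)*(-116) = -121568/5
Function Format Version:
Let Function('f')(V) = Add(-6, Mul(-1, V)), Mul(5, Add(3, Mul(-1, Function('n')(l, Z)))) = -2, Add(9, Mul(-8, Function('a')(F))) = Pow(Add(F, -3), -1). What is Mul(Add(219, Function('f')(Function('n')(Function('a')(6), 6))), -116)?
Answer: Rational(-121568, 5) ≈ -24314.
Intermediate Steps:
Function('a')(F) = Add(Rational(9, 8), Mul(Rational(-1, 8), Pow(Add(-3, F), -1))) (Function('a')(F) = Add(Rational(9, 8), Mul(Rational(-1, 8), Pow(Add(F, -3), -1))) = Add(Rational(9, 8), Mul(Rational(-1, 8), Pow(Add(-3, F), -1))))
Function('n')(l, Z) = Rational(17, 5) (Function('n')(l, Z) = Add(3, Mul(Rational(-1, 5), -2)) = Add(3, Rational(2, 5)) = Rational(17, 5))
Mul(Add(219, Function('f')(Function('n')(Function('a')(6), 6))), -116) = Mul(Add(219, Add(-6, Mul(-1, Rational(17, 5)))), -116) = Mul(Add(219, Add(-6, Rational(-17, 5))), -116) = Mul(Add(219, Rational(-47, 5)), -116) = Mul(Rational(1048, 5), -116) = Rational(-121568, 5)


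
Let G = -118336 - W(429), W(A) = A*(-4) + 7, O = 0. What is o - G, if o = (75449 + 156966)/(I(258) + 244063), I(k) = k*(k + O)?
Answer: 36227727544/310627 ≈ 1.1663e+5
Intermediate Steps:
I(k) = k**2 (I(k) = k*(k + 0) = k*k = k**2)
W(A) = 7 - 4*A (W(A) = -4*A + 7 = 7 - 4*A)
o = 232415/310627 (o = (75449 + 156966)/(258**2 + 244063) = 232415/(66564 + 244063) = 232415/310627 ≈ 0.74821)
G = -116627 (G = -118336 - (7 - 4*429) = -118336 - (7 - 1716) = -118336 - 1*(-1709) = -118336 + 1709 = -116627)
o - G = 232415/310627 - 1*(-116627) = 232415/310627 + 116627 = 36227727544/310627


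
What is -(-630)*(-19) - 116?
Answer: -12086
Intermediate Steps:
-(-630)*(-19) - 116 = -126*95 - 116 = -11970 - 116 = -12086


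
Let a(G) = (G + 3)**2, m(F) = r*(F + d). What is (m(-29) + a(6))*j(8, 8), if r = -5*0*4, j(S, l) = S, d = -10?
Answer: 648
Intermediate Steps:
r = 0 (r = 0*4 = 0)
m(F) = 0 (m(F) = 0*(F - 10) = 0*(-10 + F) = 0)
a(G) = (3 + G)**2
(m(-29) + a(6))*j(8, 8) = (0 + (3 + 6)**2)*8 = (0 + 9**2)*8 = (0 + 81)*8 = 81*8 = 648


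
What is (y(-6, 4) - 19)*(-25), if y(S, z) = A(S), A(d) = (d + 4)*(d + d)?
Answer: -125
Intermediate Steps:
A(d) = 2*d*(4 + d) (A(d) = (4 + d)*(2*d) = 2*d*(4 + d))
y(S, z) = 2*S*(4 + S)
(y(-6, 4) - 19)*(-25) = (2*(-6)*(4 - 6) - 19)*(-25) = (2*(-6)*(-2) - 19)*(-25) = (24 - 19)*(-25) = 5*(-25) = -125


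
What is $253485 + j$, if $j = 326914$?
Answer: $580399$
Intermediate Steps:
$253485 + j = 253485 + 326914 = 580399$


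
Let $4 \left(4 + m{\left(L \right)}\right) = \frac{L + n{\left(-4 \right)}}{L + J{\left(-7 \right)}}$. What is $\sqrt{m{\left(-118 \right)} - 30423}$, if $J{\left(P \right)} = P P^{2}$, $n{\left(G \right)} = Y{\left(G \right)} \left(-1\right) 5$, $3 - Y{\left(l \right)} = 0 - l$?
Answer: $\frac{5 i \sqrt{1034618151}}{922} \approx 174.43 i$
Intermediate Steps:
$Y{\left(l \right)} = 3 + l$ ($Y{\left(l \right)} = 3 - \left(0 - l\right) = 3 - - l = 3 + l$)
$n{\left(G \right)} = -15 - 5 G$ ($n{\left(G \right)} = \left(3 + G\right) \left(-1\right) 5 = \left(-3 - G\right) 5 = -15 - 5 G$)
$J{\left(P \right)} = P^{3}$
$m{\left(L \right)} = -4 + \frac{5 + L}{4 \left(-343 + L\right)}$ ($m{\left(L \right)} = -4 + \frac{\left(L - -5\right) \frac{1}{L + \left(-7\right)^{3}}}{4} = -4 + \frac{\left(L + \left(-15 + 20\right)\right) \frac{1}{L - 343}}{4} = -4 + \frac{\left(L + 5\right) \frac{1}{-343 + L}}{4} = -4 + \frac{\left(5 + L\right) \frac{1}{-343 + L}}{4} = -4 + \frac{\frac{1}{-343 + L} \left(5 + L\right)}{4} = -4 + \frac{5 + L}{4 \left(-343 + L\right)}$)
$\sqrt{m{\left(-118 \right)} - 30423} = \sqrt{\frac{3 \left(1831 - -590\right)}{4 \left(-343 - 118\right)} - 30423} = \sqrt{\frac{3 \left(1831 + 590\right)}{4 \left(-461\right)} - 30423} = \sqrt{\frac{3}{4} \left(- \frac{1}{461}\right) 2421 - 30423} = \sqrt{- \frac{7263}{1844} - 30423} = \sqrt{- \frac{56107275}{1844}} = \frac{5 i \sqrt{1034618151}}{922}$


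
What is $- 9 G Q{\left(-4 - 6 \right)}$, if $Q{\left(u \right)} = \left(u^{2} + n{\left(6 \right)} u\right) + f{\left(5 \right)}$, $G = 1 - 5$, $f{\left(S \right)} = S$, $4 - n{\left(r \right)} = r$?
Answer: $4500$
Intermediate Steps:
$n{\left(r \right)} = 4 - r$
$G = -4$
$Q{\left(u \right)} = 5 + u^{2} - 2 u$ ($Q{\left(u \right)} = \left(u^{2} + \left(4 - 6\right) u\right) + 5 = \left(u^{2} - 2 u\right) + 5 = 5 + u^{2} - 2 u$)
$- 9 G Q{\left(-4 - 6 \right)} = \left(-9\right) \left(-4\right) \left(5 + \left(-4 - 6\right)^{2} - 2 \left(-4 - 6\right)\right) = 36 \left(5 + \left(-4 - 6\right)^{2} - 2 \left(-4 - 6\right)\right) = 36 \left(5 + \left(-10\right)^{2} - -20\right) = 36 \left(5 + 100 + 20\right) = 36 \cdot 125 = 4500$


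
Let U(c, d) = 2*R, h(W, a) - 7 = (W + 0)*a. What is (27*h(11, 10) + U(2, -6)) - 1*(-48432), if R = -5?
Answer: 51581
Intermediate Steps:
h(W, a) = 7 + W*a (h(W, a) = 7 + (W + 0)*a = 7 + W*a)
U(c, d) = -10 (U(c, d) = 2*(-5) = -10)
(27*h(11, 10) + U(2, -6)) - 1*(-48432) = (27*(7 + 11*10) - 10) - 1*(-48432) = (27*(7 + 110) - 10) + 48432 = (27*117 - 10) + 48432 = (3159 - 10) + 48432 = 3149 + 48432 = 51581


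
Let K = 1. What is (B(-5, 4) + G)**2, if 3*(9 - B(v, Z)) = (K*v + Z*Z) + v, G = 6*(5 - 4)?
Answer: 169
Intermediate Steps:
G = 6 (G = 6*1 = 6)
B(v, Z) = 9 - 2*v/3 - Z**2/3 (B(v, Z) = 9 - ((1*v + Z*Z) + v)/3 = 9 - ((v + Z**2) + v)/3 = 9 - (Z**2 + 2*v)/3 = 9 + (-2*v/3 - Z**2/3) = 9 - 2*v/3 - Z**2/3)
(B(-5, 4) + G)**2 = ((9 - 2/3*(-5) - 1/3*4**2) + 6)**2 = ((9 + 10/3 - 1/3*16) + 6)**2 = ((9 + 10/3 - 16/3) + 6)**2 = (7 + 6)**2 = 13**2 = 169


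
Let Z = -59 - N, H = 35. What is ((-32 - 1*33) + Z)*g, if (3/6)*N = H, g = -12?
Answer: 2328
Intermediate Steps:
N = 70 (N = 2*35 = 70)
Z = -129 (Z = -59 - 1*70 = -59 - 70 = -129)
((-32 - 1*33) + Z)*g = ((-32 - 1*33) - 129)*(-12) = ((-32 - 33) - 129)*(-12) = (-65 - 129)*(-12) = -194*(-12) = 2328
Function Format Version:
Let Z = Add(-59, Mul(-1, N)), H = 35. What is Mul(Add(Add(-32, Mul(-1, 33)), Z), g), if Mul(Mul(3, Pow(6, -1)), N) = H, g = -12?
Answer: 2328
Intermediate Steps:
N = 70 (N = Mul(2, 35) = 70)
Z = -129 (Z = Add(-59, Mul(-1, 70)) = Add(-59, -70) = -129)
Mul(Add(Add(-32, Mul(-1, 33)), Z), g) = Mul(Add(Add(-32, Mul(-1, 33)), -129), -12) = Mul(Add(Add(-32, -33), -129), -12) = Mul(Add(-65, -129), -12) = Mul(-194, -12) = 2328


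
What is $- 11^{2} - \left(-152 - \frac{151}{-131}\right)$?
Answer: $\frac{3910}{131} \approx 29.847$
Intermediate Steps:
$- 11^{2} - \left(-152 - \frac{151}{-131}\right) = \left(-1\right) 121 - \left(-152 - - \frac{151}{131}\right) = -121 - \left(-152 + \frac{151}{131}\right) = -121 - - \frac{19761}{131} = -121 + \frac{19761}{131} = \frac{3910}{131}$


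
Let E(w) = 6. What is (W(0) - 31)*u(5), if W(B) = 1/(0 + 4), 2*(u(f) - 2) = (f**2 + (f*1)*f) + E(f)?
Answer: -1845/2 ≈ -922.50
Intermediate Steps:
u(f) = 5 + f**2 (u(f) = 2 + ((f**2 + (f*1)*f) + 6)/2 = 2 + ((f**2 + f*f) + 6)/2 = 2 + ((f**2 + f**2) + 6)/2 = 2 + (2*f**2 + 6)/2 = 2 + (6 + 2*f**2)/2 = 2 + (3 + f**2) = 5 + f**2)
W(B) = 1/4
(W(0) - 31)*u(5) = (1/4 - 31)*(5 + 5**2) = -123*(5 + 25)/4 = -123/4*30 = -1845/2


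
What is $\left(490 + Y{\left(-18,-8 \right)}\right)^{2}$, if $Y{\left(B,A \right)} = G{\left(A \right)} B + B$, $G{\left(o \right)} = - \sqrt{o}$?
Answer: $220192 + 33984 i \sqrt{2} \approx 2.2019 \cdot 10^{5} + 48061.0 i$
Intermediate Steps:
$Y{\left(B,A \right)} = B - B \sqrt{A}$ ($Y{\left(B,A \right)} = - \sqrt{A} B + B = - B \sqrt{A} + B = B - B \sqrt{A}$)
$\left(490 + Y{\left(-18,-8 \right)}\right)^{2} = \left(490 - 18 \left(1 - \sqrt{-8}\right)\right)^{2} = \left(490 - 18 \left(1 - 2 i \sqrt{2}\right)\right)^{2} = \left(490 - \left(18 - 36 i \sqrt{2}\right)\right)^{2} = \left(472 + 36 i \sqrt{2}\right)^{2}$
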